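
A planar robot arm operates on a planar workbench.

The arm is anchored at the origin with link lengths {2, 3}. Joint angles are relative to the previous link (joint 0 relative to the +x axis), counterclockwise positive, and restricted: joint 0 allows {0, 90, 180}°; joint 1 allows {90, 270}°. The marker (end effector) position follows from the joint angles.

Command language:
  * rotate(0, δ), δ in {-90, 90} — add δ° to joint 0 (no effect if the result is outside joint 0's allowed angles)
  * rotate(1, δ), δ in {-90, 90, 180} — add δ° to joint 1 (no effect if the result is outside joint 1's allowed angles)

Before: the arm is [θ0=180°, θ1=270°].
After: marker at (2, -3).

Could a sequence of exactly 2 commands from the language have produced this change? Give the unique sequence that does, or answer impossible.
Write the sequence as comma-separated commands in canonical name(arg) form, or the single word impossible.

t0: [θ0=180°, θ1=270°]
[1] after rotate(0, -90): [θ0=90°, θ1=270°]
[2] after rotate(0, -90): [θ0=0°, θ1=270°]
no rival 2-sequence matches.

rotate(0, -90), rotate(0, -90)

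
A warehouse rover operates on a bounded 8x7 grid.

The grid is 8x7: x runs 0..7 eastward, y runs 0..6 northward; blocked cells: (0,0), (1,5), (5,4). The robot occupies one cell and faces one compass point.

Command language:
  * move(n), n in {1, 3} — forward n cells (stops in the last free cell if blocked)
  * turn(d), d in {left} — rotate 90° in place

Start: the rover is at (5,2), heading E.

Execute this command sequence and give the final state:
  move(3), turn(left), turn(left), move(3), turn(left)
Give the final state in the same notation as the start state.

at (4,2), heading S

from: at (5,2), heading E
t=1 move(3) ⇒ at (7,2), heading E
t=2 turn(left) ⇒ at (7,2), heading N
t=3 turn(left) ⇒ at (7,2), heading W
t=4 move(3) ⇒ at (4,2), heading W
t=5 turn(left) ⇒ at (4,2), heading S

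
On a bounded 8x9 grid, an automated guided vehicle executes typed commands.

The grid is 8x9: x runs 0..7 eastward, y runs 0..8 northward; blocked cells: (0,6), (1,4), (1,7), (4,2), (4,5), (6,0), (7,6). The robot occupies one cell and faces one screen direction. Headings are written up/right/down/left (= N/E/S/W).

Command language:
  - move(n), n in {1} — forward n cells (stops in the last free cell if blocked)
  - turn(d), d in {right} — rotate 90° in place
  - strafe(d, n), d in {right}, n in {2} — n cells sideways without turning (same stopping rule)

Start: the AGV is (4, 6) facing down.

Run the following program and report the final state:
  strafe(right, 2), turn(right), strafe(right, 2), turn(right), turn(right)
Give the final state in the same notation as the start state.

from: (4, 6) facing down
1. strafe(right, 2) → (2, 6) facing down
2. turn(right) → (2, 6) facing left
3. strafe(right, 2) → (2, 8) facing left
4. turn(right) → (2, 8) facing up
5. turn(right) → (2, 8) facing right

(2, 8) facing right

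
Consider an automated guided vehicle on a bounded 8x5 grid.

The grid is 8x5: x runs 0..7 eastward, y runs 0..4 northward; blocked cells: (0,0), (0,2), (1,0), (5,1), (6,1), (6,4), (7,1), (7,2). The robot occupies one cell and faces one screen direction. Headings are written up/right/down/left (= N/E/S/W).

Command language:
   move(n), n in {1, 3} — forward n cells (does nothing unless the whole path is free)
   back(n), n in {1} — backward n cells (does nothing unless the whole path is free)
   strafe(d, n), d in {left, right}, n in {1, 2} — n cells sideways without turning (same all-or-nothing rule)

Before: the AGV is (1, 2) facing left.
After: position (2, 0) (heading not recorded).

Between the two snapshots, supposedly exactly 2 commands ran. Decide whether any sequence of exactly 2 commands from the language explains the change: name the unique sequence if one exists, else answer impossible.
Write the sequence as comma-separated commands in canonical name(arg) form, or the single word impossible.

key: order matters: swapping back(1) and strafe(left, 2) lands elsewhere
from: (1, 2) facing left
1. back(1) → (2, 2) facing left
2. strafe(left, 2) → (2, 0) facing left
uniquely the one of 49 2-step routes that fits.

back(1), strafe(left, 2)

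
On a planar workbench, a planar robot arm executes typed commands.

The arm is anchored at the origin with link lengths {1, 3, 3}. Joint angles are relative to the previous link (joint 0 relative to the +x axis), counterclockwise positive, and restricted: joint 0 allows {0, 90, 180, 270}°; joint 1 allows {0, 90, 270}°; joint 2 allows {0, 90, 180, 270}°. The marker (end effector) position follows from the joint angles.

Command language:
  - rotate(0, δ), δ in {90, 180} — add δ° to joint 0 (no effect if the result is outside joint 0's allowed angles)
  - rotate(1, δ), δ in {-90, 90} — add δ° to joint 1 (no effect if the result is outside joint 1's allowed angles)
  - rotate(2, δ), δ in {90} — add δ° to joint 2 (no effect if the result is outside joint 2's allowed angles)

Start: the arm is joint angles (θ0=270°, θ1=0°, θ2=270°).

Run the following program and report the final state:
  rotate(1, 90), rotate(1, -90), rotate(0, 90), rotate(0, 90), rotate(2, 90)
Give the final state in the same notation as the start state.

joint angles (θ0=90°, θ1=0°, θ2=0°)

t0: joint angles (θ0=270°, θ1=0°, θ2=270°)
step 1 (rotate(1, 90)): joint angles (θ0=270°, θ1=90°, θ2=270°)
step 2 (rotate(1, -90)): joint angles (θ0=270°, θ1=0°, θ2=270°)
step 3 (rotate(0, 90)): joint angles (θ0=0°, θ1=0°, θ2=270°)
step 4 (rotate(0, 90)): joint angles (θ0=90°, θ1=0°, θ2=270°)
step 5 (rotate(2, 90)): joint angles (θ0=90°, θ1=0°, θ2=0°)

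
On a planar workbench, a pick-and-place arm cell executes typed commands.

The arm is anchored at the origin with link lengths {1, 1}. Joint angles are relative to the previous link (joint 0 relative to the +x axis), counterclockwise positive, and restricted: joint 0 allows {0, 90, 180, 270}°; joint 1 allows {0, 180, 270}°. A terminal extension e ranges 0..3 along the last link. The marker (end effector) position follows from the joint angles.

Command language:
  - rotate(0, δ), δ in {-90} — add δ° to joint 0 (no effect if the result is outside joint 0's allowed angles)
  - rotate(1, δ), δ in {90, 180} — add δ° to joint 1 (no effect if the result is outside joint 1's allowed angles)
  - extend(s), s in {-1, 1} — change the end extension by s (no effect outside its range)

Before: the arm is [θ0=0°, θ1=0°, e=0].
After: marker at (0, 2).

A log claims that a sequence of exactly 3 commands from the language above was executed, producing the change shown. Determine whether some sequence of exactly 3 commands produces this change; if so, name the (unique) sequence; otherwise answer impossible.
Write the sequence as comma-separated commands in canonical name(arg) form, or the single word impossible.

rotate(0, -90), rotate(0, -90), rotate(0, -90)

initial: [θ0=0°, θ1=0°, e=0]
1. rotate(0, -90) → [θ0=270°, θ1=0°, e=0]
2. rotate(0, -90) → [θ0=180°, θ1=0°, e=0]
3. rotate(0, -90) → [θ0=90°, θ1=0°, e=0]
no other 3-command option fits: unique.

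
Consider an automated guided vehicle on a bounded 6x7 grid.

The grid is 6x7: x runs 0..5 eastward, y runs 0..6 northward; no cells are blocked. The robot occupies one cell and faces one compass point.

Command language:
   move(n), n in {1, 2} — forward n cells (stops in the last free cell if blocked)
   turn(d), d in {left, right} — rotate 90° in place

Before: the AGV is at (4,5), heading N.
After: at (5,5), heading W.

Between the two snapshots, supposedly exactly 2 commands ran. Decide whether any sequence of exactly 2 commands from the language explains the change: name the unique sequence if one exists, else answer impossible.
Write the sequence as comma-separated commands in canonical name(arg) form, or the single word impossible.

all 16 sequences checked — none match.

impossible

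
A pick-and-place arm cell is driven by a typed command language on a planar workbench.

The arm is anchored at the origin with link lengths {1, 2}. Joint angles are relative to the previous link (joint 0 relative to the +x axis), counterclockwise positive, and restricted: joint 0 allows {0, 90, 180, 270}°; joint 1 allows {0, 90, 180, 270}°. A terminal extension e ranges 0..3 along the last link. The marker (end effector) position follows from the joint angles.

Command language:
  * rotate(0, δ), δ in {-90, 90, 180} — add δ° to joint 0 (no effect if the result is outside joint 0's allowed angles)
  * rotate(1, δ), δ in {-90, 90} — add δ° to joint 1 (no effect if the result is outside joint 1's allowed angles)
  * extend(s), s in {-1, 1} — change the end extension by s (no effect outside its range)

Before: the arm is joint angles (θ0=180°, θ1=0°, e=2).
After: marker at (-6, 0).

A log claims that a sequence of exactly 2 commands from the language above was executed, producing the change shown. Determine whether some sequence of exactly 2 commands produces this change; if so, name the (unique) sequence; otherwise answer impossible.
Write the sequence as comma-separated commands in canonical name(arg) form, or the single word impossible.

extend(1), extend(1)

t0: joint angles (θ0=180°, θ1=0°, e=2)
[1] after extend(1): joint angles (θ0=180°, θ1=0°, e=3)
[2] after extend(1): joint angles (θ0=180°, θ1=0°, e=3)
all 49 alternatives checked — unique.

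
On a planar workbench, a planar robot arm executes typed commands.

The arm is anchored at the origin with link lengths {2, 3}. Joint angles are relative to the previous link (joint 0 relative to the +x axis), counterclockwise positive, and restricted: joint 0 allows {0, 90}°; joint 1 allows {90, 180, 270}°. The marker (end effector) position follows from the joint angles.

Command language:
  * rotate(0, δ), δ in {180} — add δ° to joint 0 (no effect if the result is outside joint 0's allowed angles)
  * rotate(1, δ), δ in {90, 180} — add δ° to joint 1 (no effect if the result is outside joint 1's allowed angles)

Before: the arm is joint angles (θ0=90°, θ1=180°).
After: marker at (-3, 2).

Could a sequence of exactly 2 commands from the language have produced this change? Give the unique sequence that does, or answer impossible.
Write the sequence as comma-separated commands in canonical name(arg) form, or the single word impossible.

key: order matters: swapping rotate(1, 90) and rotate(1, 180) lands elsewhere
from: joint angles (θ0=90°, θ1=180°)
step 1 (rotate(1, 90)): joint angles (θ0=90°, θ1=270°)
step 2 (rotate(1, 180)): joint angles (θ0=90°, θ1=90°)
no rival 2-sequence matches.

rotate(1, 90), rotate(1, 180)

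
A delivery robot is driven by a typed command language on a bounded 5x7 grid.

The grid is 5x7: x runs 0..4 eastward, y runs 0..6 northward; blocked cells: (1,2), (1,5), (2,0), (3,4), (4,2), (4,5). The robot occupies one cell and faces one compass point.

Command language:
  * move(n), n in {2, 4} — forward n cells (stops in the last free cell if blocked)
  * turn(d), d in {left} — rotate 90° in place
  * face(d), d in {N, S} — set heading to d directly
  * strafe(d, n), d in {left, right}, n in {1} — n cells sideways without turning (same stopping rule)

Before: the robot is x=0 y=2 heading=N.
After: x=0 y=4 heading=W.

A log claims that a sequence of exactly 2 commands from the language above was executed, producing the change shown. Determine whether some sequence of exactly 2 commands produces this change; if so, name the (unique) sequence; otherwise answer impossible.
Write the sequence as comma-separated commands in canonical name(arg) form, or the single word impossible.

key: running turn(left) before move(2) would end elsewhere — order is forced
begin: x=0 y=2 heading=N
[1] after move(2): x=0 y=4 heading=N
[2] after turn(left): x=0 y=4 heading=W
uniquely the one of 49 2-step routes that fits.

move(2), turn(left)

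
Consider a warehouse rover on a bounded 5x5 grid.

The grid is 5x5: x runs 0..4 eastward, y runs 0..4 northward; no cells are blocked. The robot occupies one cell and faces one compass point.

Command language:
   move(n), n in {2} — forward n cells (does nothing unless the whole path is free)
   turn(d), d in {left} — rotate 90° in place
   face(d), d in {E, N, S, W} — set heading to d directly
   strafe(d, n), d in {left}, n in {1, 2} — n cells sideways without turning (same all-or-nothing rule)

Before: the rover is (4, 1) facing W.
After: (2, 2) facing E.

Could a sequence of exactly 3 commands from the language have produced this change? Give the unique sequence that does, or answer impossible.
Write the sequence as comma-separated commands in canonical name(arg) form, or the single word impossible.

move(2), face(E), strafe(left, 1)

key: running strafe(left, 1) before move(2) would end elsewhere — order is forced
start: (4, 1) facing W
1. move(2) → (2, 1) facing W
2. face(E) → (2, 1) facing E
3. strafe(left, 1) → (2, 2) facing E
no rival 3-sequence matches.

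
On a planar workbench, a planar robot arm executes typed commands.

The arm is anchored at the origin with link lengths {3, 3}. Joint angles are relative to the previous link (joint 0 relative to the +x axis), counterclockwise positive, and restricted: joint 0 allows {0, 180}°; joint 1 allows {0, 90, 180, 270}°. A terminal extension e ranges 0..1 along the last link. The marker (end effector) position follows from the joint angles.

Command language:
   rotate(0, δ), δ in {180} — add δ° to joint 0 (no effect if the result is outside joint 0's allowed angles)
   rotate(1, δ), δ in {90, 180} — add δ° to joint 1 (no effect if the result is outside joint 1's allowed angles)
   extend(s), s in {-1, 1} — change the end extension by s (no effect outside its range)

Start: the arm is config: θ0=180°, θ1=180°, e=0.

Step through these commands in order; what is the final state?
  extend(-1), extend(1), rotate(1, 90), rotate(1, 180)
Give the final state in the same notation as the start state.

config: θ0=180°, θ1=90°, e=1

begin: config: θ0=180°, θ1=180°, e=0
step 1 (extend(-1)): config: θ0=180°, θ1=180°, e=0
step 2 (extend(1)): config: θ0=180°, θ1=180°, e=1
step 3 (rotate(1, 90)): config: θ0=180°, θ1=270°, e=1
step 4 (rotate(1, 180)): config: θ0=180°, θ1=90°, e=1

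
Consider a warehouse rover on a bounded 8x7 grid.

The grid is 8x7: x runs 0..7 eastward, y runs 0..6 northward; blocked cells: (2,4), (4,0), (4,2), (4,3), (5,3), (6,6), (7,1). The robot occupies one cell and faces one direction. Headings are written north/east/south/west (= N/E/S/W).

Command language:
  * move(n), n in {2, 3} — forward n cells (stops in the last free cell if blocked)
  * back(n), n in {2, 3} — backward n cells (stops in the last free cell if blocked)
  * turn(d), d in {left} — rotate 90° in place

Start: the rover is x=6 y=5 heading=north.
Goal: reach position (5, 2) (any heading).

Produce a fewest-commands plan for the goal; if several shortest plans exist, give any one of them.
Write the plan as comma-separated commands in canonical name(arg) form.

initial: x=6 y=5 heading=north
[1] after back(3): x=6 y=2 heading=north
[2] after turn(left): x=6 y=2 heading=west
[3] after move(2): x=5 y=2 heading=west
minimal: 3 command(s), checked below 3.

back(3), turn(left), move(2)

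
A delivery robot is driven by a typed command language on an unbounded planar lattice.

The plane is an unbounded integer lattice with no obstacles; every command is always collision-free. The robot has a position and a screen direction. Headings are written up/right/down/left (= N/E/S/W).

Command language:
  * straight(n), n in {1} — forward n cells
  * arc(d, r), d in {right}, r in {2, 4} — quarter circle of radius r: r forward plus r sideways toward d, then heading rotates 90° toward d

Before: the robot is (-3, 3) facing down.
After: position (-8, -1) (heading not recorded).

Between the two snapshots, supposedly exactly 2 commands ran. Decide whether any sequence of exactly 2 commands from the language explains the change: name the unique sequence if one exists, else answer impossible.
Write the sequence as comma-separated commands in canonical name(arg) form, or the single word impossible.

key: running straight(1) before arc(right, 4) would end elsewhere — order is forced
initial: (-3, 3) facing down
step 1 (arc(right, 4)): (-7, -1) facing left
step 2 (straight(1)): (-8, -1) facing left
no rival 2-sequence matches.

arc(right, 4), straight(1)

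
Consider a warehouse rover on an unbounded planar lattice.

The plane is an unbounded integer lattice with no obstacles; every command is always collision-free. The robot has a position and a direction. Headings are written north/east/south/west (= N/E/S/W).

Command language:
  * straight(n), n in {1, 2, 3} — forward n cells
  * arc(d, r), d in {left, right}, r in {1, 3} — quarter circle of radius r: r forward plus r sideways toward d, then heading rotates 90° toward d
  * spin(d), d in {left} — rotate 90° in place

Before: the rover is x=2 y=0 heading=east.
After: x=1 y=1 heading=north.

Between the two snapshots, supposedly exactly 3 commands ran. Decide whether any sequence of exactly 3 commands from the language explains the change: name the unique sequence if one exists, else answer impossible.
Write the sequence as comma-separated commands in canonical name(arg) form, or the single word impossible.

key: order matters: swapping spin(left) and arc(right, 1) lands elsewhere
begin: x=2 y=0 heading=east
[1] after spin(left): x=2 y=0 heading=north
[2] after spin(left): x=2 y=0 heading=west
[3] after arc(right, 1): x=1 y=1 heading=north
uniquely the one of 512 3-step routes that fits.

spin(left), spin(left), arc(right, 1)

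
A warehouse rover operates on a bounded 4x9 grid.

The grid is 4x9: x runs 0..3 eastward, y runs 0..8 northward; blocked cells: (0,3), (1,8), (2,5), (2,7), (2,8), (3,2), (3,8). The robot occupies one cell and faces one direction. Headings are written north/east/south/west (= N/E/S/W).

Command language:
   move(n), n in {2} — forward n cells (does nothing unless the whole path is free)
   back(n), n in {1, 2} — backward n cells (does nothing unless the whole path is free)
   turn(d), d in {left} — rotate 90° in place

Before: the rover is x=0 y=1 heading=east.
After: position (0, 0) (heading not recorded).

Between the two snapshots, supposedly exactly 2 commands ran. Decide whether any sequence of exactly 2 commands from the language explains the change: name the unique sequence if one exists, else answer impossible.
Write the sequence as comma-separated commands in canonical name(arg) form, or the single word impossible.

turn(left), back(1)

key: order matters: swapping turn(left) and back(1) lands elsewhere
from: x=0 y=1 heading=east
1. turn(left) → x=0 y=1 heading=north
2. back(1) → x=0 y=0 heading=north
uniquely the one of 16 2-step routes that fits.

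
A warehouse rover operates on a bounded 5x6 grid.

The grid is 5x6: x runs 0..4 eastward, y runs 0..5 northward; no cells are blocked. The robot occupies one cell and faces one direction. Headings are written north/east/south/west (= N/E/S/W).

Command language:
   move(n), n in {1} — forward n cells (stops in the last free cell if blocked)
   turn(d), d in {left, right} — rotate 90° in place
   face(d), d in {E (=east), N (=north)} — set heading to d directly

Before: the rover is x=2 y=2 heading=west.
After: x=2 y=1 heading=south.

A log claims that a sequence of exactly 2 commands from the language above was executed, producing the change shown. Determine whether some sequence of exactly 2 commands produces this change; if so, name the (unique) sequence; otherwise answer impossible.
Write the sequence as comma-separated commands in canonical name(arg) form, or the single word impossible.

turn(left), move(1)

key: running move(1) before turn(left) would end elsewhere — order is forced
begin: x=2 y=2 heading=west
step 1 (turn(left)): x=2 y=2 heading=south
step 2 (move(1)): x=2 y=1 heading=south
no rival 2-sequence matches.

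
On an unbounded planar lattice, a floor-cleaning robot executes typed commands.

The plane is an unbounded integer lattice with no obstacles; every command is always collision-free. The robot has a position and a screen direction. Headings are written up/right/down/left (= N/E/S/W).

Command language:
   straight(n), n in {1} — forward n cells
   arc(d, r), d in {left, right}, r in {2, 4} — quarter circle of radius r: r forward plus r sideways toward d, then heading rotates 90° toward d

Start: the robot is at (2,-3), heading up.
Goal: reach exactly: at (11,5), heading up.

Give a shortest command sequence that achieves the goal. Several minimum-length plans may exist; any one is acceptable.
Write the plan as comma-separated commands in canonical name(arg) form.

begin: at (2,-3), heading up
[1] after arc(right, 4): at (6,1), heading right
[2] after straight(1): at (7,1), heading right
[3] after arc(left, 4): at (11,5), heading up
minimal: 3 command(s), checked below 3.

arc(right, 4), straight(1), arc(left, 4)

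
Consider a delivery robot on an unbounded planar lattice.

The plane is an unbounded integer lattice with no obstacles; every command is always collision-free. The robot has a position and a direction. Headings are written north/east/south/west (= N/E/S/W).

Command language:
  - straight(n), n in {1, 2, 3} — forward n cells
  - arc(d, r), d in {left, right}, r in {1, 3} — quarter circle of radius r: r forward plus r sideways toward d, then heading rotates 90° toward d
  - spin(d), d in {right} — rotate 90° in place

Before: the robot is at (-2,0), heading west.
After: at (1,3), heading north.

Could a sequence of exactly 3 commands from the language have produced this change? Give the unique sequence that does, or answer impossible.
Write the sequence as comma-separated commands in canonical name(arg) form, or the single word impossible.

key: order matters: swapping spin(right) and arc(left, 3) lands elsewhere
start: at (-2,0), heading west
step 1 (spin(right)): at (-2,0), heading north
step 2 (spin(right)): at (-2,0), heading east
step 3 (arc(left, 3)): at (1,3), heading north
no rival 3-sequence matches.

spin(right), spin(right), arc(left, 3)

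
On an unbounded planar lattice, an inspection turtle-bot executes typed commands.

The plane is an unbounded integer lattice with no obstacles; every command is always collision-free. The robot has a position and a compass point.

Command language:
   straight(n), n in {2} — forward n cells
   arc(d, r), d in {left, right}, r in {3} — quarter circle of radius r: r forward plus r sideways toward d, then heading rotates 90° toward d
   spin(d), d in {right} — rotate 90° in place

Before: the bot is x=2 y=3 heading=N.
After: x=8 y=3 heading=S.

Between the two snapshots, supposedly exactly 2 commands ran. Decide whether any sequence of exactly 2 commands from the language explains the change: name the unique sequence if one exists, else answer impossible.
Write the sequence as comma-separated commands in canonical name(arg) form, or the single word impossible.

key: position moved to (8,3) AND the heading swung to S — translation plus rotation needed
from: x=2 y=3 heading=N
step 1 (arc(right, 3)): x=5 y=6 heading=E
step 2 (arc(right, 3)): x=8 y=3 heading=S
no other 2-command option fits: unique.

arc(right, 3), arc(right, 3)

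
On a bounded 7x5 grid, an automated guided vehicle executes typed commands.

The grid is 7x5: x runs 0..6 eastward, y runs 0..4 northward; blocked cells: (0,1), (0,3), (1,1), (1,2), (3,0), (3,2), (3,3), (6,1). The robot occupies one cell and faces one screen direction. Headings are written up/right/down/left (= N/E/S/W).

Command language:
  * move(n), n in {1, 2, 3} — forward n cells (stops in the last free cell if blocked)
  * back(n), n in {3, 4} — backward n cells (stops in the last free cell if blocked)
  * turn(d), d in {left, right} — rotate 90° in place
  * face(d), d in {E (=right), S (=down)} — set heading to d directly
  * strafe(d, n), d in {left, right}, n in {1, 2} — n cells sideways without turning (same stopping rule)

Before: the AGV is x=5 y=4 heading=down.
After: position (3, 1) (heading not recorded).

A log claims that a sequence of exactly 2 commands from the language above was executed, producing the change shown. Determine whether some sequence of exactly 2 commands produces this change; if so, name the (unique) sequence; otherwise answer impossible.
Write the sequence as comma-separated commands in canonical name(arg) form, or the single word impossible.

key: running strafe(right, 2) before move(3) would end elsewhere — order is forced
t0: x=5 y=4 heading=down
[1] after move(3): x=5 y=1 heading=down
[2] after strafe(right, 2): x=3 y=1 heading=down
no other 2-command option fits: unique.

move(3), strafe(right, 2)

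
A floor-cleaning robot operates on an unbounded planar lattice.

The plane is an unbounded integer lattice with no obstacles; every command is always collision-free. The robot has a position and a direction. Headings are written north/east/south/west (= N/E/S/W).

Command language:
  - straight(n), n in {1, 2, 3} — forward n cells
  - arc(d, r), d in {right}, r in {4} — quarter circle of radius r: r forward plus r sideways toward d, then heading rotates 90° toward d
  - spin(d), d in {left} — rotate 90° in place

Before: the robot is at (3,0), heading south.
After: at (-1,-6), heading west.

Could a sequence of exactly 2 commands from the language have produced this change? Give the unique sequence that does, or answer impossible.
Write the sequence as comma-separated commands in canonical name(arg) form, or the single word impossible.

key: running arc(right, 4) before straight(2) would end elsewhere — order is forced
start: at (3,0), heading south
t=1 straight(2) ⇒ at (3,-2), heading south
t=2 arc(right, 4) ⇒ at (-1,-6), heading west
no other 2-command option fits: unique.

straight(2), arc(right, 4)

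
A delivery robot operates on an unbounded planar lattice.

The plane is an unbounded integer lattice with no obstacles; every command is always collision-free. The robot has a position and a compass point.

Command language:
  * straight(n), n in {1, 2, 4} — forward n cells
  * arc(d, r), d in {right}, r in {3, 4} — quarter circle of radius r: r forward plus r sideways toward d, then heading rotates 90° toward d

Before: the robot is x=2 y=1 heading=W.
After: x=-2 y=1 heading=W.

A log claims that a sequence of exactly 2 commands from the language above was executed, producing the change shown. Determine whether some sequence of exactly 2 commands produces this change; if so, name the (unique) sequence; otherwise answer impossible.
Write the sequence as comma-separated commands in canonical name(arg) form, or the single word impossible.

key: still facing W at the end — nothing in the sequence rotates
t0: x=2 y=1 heading=W
t=1 straight(2) ⇒ x=0 y=1 heading=W
t=2 straight(2) ⇒ x=-2 y=1 heading=W
uniquely the one of 25 2-step routes that fits.

straight(2), straight(2)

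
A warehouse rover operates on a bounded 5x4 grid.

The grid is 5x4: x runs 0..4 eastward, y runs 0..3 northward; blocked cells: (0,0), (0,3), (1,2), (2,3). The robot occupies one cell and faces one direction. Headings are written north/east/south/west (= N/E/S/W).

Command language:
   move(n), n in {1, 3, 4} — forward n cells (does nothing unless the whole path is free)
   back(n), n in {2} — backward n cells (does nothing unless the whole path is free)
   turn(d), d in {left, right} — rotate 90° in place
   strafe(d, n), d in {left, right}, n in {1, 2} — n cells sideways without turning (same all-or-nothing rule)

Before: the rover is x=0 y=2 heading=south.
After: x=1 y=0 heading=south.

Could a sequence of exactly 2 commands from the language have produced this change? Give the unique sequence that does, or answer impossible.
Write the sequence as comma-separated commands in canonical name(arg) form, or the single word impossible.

impossible

no 2-step route produces this change.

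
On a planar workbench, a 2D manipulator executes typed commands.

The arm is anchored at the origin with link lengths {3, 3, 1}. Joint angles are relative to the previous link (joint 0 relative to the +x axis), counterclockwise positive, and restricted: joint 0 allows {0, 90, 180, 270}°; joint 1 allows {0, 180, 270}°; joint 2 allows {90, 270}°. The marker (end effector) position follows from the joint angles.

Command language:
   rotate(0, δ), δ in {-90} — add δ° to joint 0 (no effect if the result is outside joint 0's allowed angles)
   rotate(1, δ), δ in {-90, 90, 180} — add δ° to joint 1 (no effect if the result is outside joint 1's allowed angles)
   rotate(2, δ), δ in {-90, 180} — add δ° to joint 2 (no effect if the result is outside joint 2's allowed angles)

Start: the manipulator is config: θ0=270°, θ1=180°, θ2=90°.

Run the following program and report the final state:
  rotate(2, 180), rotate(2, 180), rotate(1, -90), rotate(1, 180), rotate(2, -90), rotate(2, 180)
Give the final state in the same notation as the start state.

begin: config: θ0=270°, θ1=180°, θ2=90°
t=1 rotate(2, 180) ⇒ config: θ0=270°, θ1=180°, θ2=270°
t=2 rotate(2, 180) ⇒ config: θ0=270°, θ1=180°, θ2=90°
t=3 rotate(1, -90) ⇒ config: θ0=270°, θ1=180°, θ2=90°
t=4 rotate(1, 180) ⇒ config: θ0=270°, θ1=0°, θ2=90°
t=5 rotate(2, -90) ⇒ config: θ0=270°, θ1=0°, θ2=90°
t=6 rotate(2, 180) ⇒ config: θ0=270°, θ1=0°, θ2=270°

config: θ0=270°, θ1=0°, θ2=270°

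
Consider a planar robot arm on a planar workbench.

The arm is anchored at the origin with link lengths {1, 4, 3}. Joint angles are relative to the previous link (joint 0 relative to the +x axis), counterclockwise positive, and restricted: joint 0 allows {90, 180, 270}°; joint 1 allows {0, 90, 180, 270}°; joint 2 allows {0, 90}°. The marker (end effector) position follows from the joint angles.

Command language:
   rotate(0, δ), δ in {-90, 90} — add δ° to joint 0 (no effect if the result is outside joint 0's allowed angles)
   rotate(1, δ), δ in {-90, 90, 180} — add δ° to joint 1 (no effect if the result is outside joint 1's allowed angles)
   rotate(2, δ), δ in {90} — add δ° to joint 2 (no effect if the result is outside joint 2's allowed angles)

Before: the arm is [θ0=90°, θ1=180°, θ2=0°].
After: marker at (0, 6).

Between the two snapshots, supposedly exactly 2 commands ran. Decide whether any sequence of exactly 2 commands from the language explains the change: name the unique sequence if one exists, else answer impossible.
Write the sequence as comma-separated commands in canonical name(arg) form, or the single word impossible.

rotate(0, 90), rotate(0, 90)

initial: [θ0=90°, θ1=180°, θ2=0°]
t=1 rotate(0, 90) ⇒ [θ0=180°, θ1=180°, θ2=0°]
t=2 rotate(0, 90) ⇒ [θ0=270°, θ1=180°, θ2=0°]
no other 2-command option fits: unique.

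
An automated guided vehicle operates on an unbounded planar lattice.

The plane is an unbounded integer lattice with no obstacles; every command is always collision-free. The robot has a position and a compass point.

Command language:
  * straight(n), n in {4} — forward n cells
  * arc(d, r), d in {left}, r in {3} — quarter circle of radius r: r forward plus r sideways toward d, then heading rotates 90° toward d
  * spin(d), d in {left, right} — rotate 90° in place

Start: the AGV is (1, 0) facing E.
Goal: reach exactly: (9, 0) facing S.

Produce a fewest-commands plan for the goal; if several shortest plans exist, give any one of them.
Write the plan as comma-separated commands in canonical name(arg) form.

straight(4), straight(4), spin(right)

start: (1, 0) facing E
1. straight(4) → (5, 0) facing E
2. straight(4) → (9, 0) facing E
3. spin(right) → (9, 0) facing S
shorter routes all fall short; 3 is best.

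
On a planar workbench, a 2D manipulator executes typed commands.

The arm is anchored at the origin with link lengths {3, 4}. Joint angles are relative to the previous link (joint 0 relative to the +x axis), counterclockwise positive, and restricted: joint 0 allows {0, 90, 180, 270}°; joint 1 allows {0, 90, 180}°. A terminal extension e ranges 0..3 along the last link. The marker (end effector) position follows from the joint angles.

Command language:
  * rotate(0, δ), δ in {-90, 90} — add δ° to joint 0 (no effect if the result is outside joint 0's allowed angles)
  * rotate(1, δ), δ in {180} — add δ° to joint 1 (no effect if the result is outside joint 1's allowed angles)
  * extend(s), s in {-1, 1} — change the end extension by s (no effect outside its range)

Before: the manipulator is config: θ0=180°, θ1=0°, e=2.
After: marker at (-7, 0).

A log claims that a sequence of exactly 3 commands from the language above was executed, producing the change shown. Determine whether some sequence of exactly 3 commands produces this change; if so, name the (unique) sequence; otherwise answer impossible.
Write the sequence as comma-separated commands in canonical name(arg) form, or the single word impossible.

extend(-1), extend(-1), extend(-1)

t0: config: θ0=180°, θ1=0°, e=2
step 1 (extend(-1)): config: θ0=180°, θ1=0°, e=1
step 2 (extend(-1)): config: θ0=180°, θ1=0°, e=0
step 3 (extend(-1)): config: θ0=180°, θ1=0°, e=0
no other 3-command option fits: unique.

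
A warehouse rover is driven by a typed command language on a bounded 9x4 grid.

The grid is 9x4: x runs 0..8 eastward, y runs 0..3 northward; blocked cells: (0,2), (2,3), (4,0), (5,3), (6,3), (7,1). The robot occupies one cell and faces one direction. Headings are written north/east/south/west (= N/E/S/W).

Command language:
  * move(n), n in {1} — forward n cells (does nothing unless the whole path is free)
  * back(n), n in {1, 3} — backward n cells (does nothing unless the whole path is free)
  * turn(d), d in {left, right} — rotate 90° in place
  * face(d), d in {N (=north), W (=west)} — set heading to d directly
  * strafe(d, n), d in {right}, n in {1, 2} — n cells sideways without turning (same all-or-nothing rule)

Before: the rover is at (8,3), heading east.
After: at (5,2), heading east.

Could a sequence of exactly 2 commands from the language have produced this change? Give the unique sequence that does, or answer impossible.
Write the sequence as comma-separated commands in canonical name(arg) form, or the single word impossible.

key: still facing E at the end — nothing in the sequence rotates
t0: at (8,3), heading east
t=1 strafe(right, 1) ⇒ at (8,2), heading east
t=2 back(3) ⇒ at (5,2), heading east
no other 2-command option fits: unique.

strafe(right, 1), back(3)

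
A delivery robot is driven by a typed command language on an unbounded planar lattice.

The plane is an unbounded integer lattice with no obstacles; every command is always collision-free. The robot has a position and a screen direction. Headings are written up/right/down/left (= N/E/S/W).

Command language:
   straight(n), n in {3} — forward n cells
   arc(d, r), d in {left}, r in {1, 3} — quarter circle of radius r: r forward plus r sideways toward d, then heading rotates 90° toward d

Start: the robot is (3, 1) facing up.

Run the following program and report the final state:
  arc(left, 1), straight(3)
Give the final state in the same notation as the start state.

t0: (3, 1) facing up
t=1 arc(left, 1) ⇒ (2, 2) facing left
t=2 straight(3) ⇒ (-1, 2) facing left

(-1, 2) facing left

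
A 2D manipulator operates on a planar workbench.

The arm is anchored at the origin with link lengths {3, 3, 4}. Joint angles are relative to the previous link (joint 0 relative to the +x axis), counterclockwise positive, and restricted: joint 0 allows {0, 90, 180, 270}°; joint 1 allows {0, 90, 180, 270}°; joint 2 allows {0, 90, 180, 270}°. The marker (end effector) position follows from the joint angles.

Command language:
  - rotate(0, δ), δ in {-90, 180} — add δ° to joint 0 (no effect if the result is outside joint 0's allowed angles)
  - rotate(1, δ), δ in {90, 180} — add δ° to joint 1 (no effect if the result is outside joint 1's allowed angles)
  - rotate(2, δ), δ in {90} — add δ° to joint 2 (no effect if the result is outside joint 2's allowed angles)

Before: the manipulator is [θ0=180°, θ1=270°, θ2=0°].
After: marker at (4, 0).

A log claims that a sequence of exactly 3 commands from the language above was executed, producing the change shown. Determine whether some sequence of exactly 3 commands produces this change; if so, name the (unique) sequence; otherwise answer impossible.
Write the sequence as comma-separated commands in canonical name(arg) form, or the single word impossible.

rotate(1, 90), rotate(1, 90), rotate(1, 90)

initial: [θ0=180°, θ1=270°, θ2=0°]
t=1 rotate(1, 90) ⇒ [θ0=180°, θ1=0°, θ2=0°]
t=2 rotate(1, 90) ⇒ [θ0=180°, θ1=90°, θ2=0°]
t=3 rotate(1, 90) ⇒ [θ0=180°, θ1=180°, θ2=0°]
uniquely the one of 125 3-step routes that fits.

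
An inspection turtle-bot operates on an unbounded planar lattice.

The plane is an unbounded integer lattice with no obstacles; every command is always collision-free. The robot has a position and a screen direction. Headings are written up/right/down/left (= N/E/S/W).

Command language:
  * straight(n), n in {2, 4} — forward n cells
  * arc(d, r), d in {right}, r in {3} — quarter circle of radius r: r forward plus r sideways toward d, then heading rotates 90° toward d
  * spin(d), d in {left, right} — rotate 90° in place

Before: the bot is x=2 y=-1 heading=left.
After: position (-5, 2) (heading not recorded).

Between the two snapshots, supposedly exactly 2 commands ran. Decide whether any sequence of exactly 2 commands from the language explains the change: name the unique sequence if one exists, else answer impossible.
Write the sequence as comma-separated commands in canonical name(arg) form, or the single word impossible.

straight(4), arc(right, 3)

key: running arc(right, 3) before straight(4) would end elsewhere — order is forced
begin: x=2 y=-1 heading=left
t=1 straight(4) ⇒ x=-2 y=-1 heading=left
t=2 arc(right, 3) ⇒ x=-5 y=2 heading=up
all 25 alternatives checked — unique.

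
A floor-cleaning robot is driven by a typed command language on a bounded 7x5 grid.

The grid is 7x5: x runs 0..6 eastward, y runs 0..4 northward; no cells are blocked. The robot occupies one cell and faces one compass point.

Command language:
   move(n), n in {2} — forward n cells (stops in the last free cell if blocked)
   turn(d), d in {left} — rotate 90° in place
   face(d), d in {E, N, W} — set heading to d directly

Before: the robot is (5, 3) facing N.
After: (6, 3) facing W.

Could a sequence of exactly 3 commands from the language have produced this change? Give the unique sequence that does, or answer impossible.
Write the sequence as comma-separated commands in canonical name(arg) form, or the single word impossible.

key: cell and facing (now W) both changed — the 3 commands mix motion and turning
start: (5, 3) facing N
[1] after face(E): (5, 3) facing E
[2] after move(2): (6, 3) facing E
[3] after face(W): (6, 3) facing W
no other 3-command option fits: unique.

face(E), move(2), face(W)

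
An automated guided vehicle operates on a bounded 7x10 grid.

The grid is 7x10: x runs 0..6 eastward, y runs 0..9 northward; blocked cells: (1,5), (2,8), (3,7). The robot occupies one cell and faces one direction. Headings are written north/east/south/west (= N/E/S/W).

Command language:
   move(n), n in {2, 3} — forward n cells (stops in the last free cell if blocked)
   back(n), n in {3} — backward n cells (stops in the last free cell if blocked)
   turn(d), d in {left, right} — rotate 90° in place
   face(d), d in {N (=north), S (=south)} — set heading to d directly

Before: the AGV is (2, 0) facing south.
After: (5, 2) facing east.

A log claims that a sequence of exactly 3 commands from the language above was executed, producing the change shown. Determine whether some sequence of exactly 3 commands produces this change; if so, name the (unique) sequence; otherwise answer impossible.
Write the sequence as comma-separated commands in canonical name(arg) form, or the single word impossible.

all 343 sequences checked — none match.

impossible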